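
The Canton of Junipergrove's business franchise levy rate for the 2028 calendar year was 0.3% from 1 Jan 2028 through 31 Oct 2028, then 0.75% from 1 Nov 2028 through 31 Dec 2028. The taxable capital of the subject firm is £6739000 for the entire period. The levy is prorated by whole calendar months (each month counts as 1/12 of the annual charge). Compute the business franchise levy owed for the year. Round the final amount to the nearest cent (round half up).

1 Jan – 31 Oct 2028: 10 months at 0.3% → £6739000 × 0.3% × 10/12 = £16847.5000
1 Nov – 31 Dec 2028: 2 months at 0.75% → £6739000 × 0.75% × 2/12 = £8423.7500
Total = £25271.2500

£25271.25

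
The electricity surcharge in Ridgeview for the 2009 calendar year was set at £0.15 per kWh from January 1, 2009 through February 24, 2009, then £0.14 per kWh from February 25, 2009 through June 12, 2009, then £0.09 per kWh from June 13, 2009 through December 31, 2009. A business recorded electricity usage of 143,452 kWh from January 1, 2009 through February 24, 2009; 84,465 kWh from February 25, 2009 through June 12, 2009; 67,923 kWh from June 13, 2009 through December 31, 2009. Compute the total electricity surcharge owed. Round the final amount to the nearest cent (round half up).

January 1 – February 24, 2009: 143,452 kWh at £0.15/kWh → £21,517.80
February 25 – June 12, 2009: 84,465 kWh at £0.14/kWh → £11,825.10
June 13 – December 31, 2009: 67,923 kWh at £0.09/kWh → £6,113.07

£39,455.97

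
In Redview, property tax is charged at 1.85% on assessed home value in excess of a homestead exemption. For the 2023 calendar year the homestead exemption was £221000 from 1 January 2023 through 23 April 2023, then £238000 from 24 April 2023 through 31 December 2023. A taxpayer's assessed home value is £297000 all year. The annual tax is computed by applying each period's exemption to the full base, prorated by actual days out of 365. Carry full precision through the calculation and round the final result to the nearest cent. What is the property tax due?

£1188.87

1 January – 23 April 2023: 113 days, exemption £221000 → (£297000 − £221000) × 1.85% × 113/365 = £435.2822
24 April – 31 December 2023: 252 days, exemption £238000 → (£297000 − £238000) × 1.85% × 252/365 = £753.5836
Total = £1188.8658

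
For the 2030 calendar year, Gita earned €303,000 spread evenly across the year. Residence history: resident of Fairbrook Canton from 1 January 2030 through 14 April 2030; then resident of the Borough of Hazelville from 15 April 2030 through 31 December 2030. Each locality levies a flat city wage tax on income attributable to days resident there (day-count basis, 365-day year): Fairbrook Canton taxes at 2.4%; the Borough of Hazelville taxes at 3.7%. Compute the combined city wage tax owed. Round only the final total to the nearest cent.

Fairbrook Canton, 1 January – 14 April 2030: 104 days → €303,000 × 2.4% × 104/365 = €2,072.0219
The Borough of Hazelville, 15 April – 31 December 2030: 261 days → €303,000 × 3.7% × 261/365 = €8,016.6329
Total = €10,088.6548

€10,088.65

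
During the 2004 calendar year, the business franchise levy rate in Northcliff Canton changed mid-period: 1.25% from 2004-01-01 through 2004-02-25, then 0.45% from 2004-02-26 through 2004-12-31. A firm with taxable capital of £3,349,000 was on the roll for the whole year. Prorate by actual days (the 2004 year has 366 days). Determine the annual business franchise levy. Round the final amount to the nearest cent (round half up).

£19,169.82

2004-01-01 to 2004-02-25: 56 days at 1.25% → £3,349,000 × 1.25% × 56/366 = £6,405.1913
2004-02-26 to 2004-12-31: 310 days at 0.45% → £3,349,000 × 0.45% × 310/366 = £12,764.6311
Total = £19,169.8224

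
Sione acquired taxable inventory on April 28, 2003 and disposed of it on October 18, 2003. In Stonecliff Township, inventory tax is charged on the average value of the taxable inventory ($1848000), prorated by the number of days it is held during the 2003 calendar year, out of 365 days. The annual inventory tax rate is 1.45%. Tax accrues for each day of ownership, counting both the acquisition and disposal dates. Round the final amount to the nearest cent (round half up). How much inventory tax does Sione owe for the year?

Days held (April 28 – October 18, 2003): 174 out of 365
Tax = $1848000 × 1.45% × 174/365 = $12773.9836

$12773.98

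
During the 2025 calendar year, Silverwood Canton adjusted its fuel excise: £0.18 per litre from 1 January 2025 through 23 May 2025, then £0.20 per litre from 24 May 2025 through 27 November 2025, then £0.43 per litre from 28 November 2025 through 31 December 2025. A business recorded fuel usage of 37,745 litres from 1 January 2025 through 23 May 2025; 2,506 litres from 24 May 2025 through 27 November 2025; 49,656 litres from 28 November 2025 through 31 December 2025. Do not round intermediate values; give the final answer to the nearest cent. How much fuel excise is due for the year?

1 January – 23 May 2025: 37,745 litres at £0.18/litre → £6,794.10
24 May – 27 November 2025: 2,506 litres at £0.20/litre → £501.20
28 November – 31 December 2025: 49,656 litres at £0.43/litre → £21,352.08

£28,647.38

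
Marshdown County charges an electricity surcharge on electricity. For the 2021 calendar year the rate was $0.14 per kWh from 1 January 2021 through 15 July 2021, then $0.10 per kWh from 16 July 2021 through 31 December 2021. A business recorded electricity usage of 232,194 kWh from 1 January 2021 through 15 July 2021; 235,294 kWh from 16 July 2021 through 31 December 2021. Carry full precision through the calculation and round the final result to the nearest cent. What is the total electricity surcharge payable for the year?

$56,036.56

1 January – 15 July 2021: 232,194 kWh at $0.14/kWh → $32,507.16
16 July – 31 December 2021: 235,294 kWh at $0.10/kWh → $23,529.40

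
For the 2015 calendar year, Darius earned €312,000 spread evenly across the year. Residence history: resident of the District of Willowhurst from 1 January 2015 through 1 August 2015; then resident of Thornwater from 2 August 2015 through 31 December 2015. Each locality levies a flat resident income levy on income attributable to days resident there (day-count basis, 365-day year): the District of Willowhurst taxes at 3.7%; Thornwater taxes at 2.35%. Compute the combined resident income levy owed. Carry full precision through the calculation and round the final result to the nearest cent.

€9,789.96

The District of Willowhurst, 1 January – 1 August 2015: 213 days → €312,000 × 3.7% × 213/365 = €6,736.6356
Thornwater, 2 August – 31 December 2015: 152 days → €312,000 × 2.35% × 152/365 = €3,053.3260
Total = €9,789.9616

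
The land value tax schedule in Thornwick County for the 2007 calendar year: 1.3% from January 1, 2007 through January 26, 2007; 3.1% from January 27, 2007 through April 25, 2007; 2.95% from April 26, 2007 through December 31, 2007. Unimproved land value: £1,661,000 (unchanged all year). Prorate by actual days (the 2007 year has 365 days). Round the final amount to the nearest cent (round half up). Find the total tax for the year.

£47,654.77

January 1 – January 26, 2007: 26 days at 1.3% → £1,661,000 × 1.3% × 26/365 = £1,538.1315
January 27 – April 25, 2007: 89 days at 3.1% → £1,661,000 × 3.1% × 89/365 = £12,555.3397
April 26 – December 31, 2007: 250 days at 2.95% → £1,661,000 × 2.95% × 250/365 = £33,561.3014
Total = £47,654.7726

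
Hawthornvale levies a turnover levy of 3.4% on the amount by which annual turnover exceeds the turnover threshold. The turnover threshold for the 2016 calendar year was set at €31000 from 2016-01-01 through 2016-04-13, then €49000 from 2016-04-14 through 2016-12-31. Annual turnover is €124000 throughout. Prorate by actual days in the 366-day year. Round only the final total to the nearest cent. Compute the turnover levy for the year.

2016-01-01 to 2016-04-13: 104 days, exemption €31000 → (€124000 − €31000) × 3.4% × 104/366 = €898.4918
2016-04-14 to 2016-12-31: 262 days, exemption €49000 → (€124000 − €49000) × 3.4% × 262/366 = €1825.4098
Total = €2723.9016

€2723.90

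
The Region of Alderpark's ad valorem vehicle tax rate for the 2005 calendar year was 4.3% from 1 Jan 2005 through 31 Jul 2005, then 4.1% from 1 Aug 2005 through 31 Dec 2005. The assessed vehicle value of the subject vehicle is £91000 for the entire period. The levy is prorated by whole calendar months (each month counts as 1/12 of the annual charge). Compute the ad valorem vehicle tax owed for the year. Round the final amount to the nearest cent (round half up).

£3837.17

1 Jan – 31 Jul 2005: 7 months at 4.3% → £91000 × 4.3% × 7/12 = £2282.5833
1 Aug – 31 Dec 2005: 5 months at 4.1% → £91000 × 4.1% × 5/12 = £1554.5833
Total = £3837.1667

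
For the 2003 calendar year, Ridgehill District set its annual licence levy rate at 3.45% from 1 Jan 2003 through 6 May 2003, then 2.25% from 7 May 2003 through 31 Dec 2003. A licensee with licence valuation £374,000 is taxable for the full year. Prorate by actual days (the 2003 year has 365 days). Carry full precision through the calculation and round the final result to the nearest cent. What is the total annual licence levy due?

£9,964.28

1 Jan – 6 May 2003: 126 days at 3.45% → £374,000 × 3.45% × 126/365 = £4,454.1863
7 May – 31 Dec 2003: 239 days at 2.25% → £374,000 × 2.25% × 239/365 = £5,510.0959
Total = £9,964.2822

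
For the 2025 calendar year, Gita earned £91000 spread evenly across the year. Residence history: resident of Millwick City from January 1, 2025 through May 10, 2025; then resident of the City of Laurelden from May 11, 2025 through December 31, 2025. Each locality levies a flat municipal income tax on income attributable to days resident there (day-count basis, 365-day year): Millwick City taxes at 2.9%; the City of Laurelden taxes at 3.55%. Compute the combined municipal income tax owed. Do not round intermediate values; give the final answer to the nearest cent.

Millwick City, January 1 – May 10, 2025: 130 days → £91000 × 2.9% × 130/365 = £939.9178
The City of Laurelden, May 11 – December 31, 2025: 235 days → £91000 × 3.55% × 235/365 = £2079.9110
Total = £3019.8288

£3019.83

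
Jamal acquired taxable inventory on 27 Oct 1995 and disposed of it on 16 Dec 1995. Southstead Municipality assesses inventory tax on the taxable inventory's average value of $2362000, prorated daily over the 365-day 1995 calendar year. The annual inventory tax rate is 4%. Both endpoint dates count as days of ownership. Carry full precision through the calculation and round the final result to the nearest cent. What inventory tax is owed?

Days held (27 Oct – 16 Dec 1995): 51 out of 365
Tax = $2362000 × 4% × 51/365 = $13201.3151

$13201.32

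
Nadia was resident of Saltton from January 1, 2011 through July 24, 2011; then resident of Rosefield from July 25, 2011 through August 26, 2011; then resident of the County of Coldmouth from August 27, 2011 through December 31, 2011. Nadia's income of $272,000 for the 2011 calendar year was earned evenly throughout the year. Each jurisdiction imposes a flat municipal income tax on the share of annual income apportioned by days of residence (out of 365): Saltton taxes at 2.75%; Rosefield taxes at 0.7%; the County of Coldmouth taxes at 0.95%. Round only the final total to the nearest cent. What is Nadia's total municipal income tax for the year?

$5,272.33

Saltton, January 1 – July 24, 2011: 205 days → $272,000 × 2.75% × 205/365 = $4,201.0959
Rosefield, July 25 – August 26, 2011: 33 days → $272,000 × 0.7% × 33/365 = $172.1425
The County of Coldmouth, August 27 – December 31, 2011: 127 days → $272,000 × 0.95% × 127/365 = $899.0904
Total = $5,272.3288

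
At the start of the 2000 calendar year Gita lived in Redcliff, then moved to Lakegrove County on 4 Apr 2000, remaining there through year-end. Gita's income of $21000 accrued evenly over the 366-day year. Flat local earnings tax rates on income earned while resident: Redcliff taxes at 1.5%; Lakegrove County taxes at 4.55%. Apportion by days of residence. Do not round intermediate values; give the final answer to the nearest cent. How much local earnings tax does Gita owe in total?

Redcliff, 1 Jan – 3 Apr 2000: 94 days → $21000 × 1.5% × 94/366 = $80.9016
Lakegrove County, 4 Apr – 31 Dec 2000: 272 days → $21000 × 4.55% × 272/366 = $710.0984
Total = $791.0000

$791.00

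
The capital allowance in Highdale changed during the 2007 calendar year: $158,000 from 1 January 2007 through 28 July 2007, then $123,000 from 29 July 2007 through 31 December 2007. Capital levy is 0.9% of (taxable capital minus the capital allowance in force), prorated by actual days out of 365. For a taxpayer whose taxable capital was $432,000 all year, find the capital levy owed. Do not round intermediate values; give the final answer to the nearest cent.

$2,600.63

1 January – 28 July 2007: 209 days, exemption $158,000 → ($432,000 − $158,000) × 0.9% × 209/365 = $1,412.0384
29 July – 31 December 2007: 156 days, exemption $123,000 → ($432,000 − $123,000) × 0.9% × 156/365 = $1,188.5918
Total = $2,600.6301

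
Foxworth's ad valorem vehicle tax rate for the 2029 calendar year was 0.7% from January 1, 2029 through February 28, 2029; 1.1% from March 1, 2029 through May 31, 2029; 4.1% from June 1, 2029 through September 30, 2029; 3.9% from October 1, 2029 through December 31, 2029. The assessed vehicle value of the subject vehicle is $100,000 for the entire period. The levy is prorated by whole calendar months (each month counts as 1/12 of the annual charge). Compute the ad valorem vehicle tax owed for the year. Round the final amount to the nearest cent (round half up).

$2,733.33

January 1 – February 28, 2029: 2 months at 0.7% → $100,000 × 0.7% × 2/12 = $116.6667
March 1 – May 31, 2029: 3 months at 1.1% → $100,000 × 1.1% × 3/12 = $275.0000
June 1 – September 30, 2029: 4 months at 4.1% → $100,000 × 4.1% × 4/12 = $1,366.6667
October 1 – December 31, 2029: 3 months at 3.9% → $100,000 × 3.9% × 3/12 = $975.0000
Total = $2,733.3333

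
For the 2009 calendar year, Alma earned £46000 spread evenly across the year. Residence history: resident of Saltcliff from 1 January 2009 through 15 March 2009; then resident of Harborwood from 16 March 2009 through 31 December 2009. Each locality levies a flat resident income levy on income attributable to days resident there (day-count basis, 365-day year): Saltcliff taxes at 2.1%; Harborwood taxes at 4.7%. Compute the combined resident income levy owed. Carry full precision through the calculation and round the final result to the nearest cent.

Saltcliff, 1 January – 15 March 2009: 74 days → £46000 × 2.1% × 74/365 = £195.8466
Harborwood, 16 March – 31 December 2009: 291 days → £46000 × 4.7% × 291/365 = £1723.6767
Total = £1919.5233

£1919.52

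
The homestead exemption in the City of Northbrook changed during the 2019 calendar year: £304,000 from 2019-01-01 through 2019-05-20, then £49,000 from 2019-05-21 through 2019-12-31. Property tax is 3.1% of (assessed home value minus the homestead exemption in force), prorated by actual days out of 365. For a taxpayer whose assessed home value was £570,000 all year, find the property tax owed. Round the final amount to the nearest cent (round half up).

£13,118.95

2019-01-01 to 2019-05-20: 140 days, exemption £304,000 → (£570,000 − £304,000) × 3.1% × 140/365 = £3,162.8493
2019-05-21 to 2019-12-31: 225 days, exemption £49,000 → (£570,000 − £49,000) × 3.1% × 225/365 = £9,956.0959
Total = £13,118.9452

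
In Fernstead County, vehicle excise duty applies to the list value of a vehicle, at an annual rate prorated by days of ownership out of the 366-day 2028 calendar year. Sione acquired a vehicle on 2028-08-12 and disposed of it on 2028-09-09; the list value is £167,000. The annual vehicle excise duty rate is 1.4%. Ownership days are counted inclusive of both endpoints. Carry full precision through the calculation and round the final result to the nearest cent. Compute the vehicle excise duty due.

Days held (2028-08-12 to 2028-09-09): 29 out of 366
Tax = £167,000 × 1.4% × 29/366 = £185.2514

£185.25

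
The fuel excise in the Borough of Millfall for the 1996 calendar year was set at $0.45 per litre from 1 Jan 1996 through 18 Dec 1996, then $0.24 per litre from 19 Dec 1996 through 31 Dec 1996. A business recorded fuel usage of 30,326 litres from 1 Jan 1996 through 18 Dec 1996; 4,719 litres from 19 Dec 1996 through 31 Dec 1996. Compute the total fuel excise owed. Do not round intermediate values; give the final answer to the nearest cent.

1 Jan – 18 Dec 1996: 30,326 litres at $0.45/litre → $13,646.70
19 Dec – 31 Dec 1996: 4,719 litres at $0.24/litre → $1,132.56

$14,779.26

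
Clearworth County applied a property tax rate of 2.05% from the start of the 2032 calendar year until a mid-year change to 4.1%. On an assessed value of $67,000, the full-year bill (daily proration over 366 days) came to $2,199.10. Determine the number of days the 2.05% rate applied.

Let d = days at the first rate; then 366 − d days at the second rate.
$67,000 × [2.05%·d + 4.1%·(366−d)] / 366 = $2,199.10
Solving gives d = 146, so the new rate took effect on May 26, 2032.

146 days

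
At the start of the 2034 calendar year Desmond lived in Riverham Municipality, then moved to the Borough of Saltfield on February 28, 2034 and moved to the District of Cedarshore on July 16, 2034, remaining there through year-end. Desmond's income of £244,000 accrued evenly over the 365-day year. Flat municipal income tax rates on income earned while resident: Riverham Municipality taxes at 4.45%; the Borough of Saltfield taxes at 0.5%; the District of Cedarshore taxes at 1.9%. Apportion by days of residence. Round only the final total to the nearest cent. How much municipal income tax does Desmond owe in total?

£4,333.17

Riverham Municipality, January 1 – February 27, 2034: 58 days → £244,000 × 4.45% × 58/365 = £1,725.3808
The Borough of Saltfield, February 28 – July 15, 2034: 138 days → £244,000 × 0.5% × 138/365 = £461.2603
The District of Cedarshore, July 16 – December 31, 2034: 169 days → £244,000 × 1.9% × 169/365 = £2,146.5315
Total = £4,333.1726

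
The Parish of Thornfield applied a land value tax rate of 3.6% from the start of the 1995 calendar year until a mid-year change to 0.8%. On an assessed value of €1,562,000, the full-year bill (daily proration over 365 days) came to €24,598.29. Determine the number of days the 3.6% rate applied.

Let d = days at the first rate; then 365 − d days at the second rate.
€1,562,000 × [3.6%·d + 0.8%·(365−d)] / 365 = €24,598.29
Solving gives d = 101, so the new rate took effect on 12 April 1995.

101 days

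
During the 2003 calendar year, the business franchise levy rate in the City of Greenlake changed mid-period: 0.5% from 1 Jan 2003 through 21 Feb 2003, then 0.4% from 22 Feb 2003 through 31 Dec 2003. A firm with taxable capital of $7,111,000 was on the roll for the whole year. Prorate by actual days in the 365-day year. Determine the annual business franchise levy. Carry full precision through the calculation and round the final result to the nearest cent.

$29,457.07

1 Jan – 21 Feb 2003: 52 days at 0.5% → $7,111,000 × 0.5% × 52/365 = $5,065.3699
22 Feb – 31 Dec 2003: 313 days at 0.4% → $7,111,000 × 0.4% × 313/365 = $24,391.7041
Total = $29,457.0740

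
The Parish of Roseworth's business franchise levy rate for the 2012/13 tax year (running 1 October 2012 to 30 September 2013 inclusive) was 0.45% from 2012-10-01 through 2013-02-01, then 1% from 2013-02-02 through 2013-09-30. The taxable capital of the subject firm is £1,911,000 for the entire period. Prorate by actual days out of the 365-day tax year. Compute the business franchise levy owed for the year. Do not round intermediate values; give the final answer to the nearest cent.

£15,539.31

2012-10-01 to 2013-02-01: 124 days at 0.45% → £1,911,000 × 0.45% × 124/365 = £2,921.4740
2013-02-02 to 2013-09-30: 241 days at 1% → £1,911,000 × 1% × 241/365 = £12,617.8356
Total = £15,539.3096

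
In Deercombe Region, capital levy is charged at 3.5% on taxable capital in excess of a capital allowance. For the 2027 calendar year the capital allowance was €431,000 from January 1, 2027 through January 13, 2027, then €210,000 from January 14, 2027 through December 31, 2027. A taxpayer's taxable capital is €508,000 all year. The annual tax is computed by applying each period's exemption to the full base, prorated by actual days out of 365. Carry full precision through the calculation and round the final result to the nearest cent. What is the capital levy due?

January 1 – January 13, 2027: 13 days, exemption €431,000 → (€508,000 − €431,000) × 3.5% × 13/365 = €95.9863
January 14 – December 31, 2027: 352 days, exemption €210,000 → (€508,000 − €210,000) × 3.5% × 352/365 = €10,058.5205
Total = €10,154.5068

€10,154.51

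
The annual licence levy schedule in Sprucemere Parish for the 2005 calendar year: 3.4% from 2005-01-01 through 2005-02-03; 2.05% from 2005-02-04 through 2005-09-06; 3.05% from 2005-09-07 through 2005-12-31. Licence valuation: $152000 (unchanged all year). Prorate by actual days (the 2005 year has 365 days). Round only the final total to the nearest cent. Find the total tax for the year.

2005-01-01 to 2005-02-03: 34 days at 3.4% → $152000 × 3.4% × 34/365 = $481.4027
2005-02-04 to 2005-09-06: 215 days at 2.05% → $152000 × 2.05% × 215/365 = $1835.4521
2005-09-07 to 2005-12-31: 116 days at 3.05% → $152000 × 3.05% × 116/365 = $1473.3589
Total = $3790.2137

$3790.21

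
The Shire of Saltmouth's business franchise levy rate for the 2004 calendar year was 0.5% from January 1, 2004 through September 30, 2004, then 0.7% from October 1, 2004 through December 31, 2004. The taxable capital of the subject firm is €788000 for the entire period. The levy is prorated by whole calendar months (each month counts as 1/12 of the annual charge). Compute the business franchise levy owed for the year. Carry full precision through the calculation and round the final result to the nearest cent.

January 1 – September 30, 2004: 9 months at 0.5% → €788000 × 0.5% × 9/12 = €2955.0000
October 1 – December 31, 2004: 3 months at 0.7% → €788000 × 0.7% × 3/12 = €1379.0000
Total = €4334.0000

€4334.00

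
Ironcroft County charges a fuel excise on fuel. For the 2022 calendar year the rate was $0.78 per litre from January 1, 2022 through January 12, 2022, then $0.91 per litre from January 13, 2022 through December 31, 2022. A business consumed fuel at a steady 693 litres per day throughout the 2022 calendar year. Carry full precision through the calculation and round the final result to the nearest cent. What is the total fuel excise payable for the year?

$229098.87

January 1 – January 12, 2022: 12 days × 693 litres/day = 8,316 litres at $0.78/litre → $6486.48
January 13 – December 31, 2022: 353 days × 693 litres/day = 244,629 litres at $0.91/litre → $222612.39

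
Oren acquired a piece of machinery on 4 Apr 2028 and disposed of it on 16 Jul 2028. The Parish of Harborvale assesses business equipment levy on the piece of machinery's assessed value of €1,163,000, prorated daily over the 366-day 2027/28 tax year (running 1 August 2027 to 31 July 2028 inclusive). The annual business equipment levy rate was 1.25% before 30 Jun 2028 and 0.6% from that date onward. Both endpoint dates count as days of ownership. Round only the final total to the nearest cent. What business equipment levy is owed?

€3,779.75

4 Apr – 29 Jun 2028: 87 days at 1.25% → €1,163,000 × 1.25% × 87/366 = €3,455.6352
30 Jun – 16 Jul 2028: 17 days at 0.6% → €1,163,000 × 0.6% × 17/366 = €324.1148
Total = €3,779.7500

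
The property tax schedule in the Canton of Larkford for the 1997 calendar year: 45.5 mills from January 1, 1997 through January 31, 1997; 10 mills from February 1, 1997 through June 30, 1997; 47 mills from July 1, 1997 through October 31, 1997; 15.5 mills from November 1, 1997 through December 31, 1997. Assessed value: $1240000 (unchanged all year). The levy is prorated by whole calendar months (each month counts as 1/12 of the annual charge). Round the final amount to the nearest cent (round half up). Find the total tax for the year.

$32498.33

January 1 – January 31, 1997: 1 month at 45.5 mills → $1240000 × 4.55% × 1/12 = $4701.6667
February 1 – June 30, 1997: 5 months at 10 mills → $1240000 × 1% × 5/12 = $5166.6667
July 1 – October 31, 1997: 4 months at 47 mills → $1240000 × 4.7% × 4/12 = $19426.6667
November 1 – December 31, 1997: 2 months at 15.5 mills → $1240000 × 1.55% × 2/12 = $3203.3333
Total = $32498.3333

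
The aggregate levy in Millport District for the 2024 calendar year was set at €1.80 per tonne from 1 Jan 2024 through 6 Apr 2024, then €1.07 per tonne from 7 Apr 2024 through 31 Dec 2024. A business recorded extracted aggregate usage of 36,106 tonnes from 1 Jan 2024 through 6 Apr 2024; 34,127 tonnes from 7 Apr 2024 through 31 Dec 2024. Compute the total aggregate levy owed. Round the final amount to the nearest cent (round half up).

€101506.69

1 Jan – 6 Apr 2024: 36,106 tonnes at €1.80/tonne → €64990.80
7 Apr – 31 Dec 2024: 34,127 tonnes at €1.07/tonne → €36515.89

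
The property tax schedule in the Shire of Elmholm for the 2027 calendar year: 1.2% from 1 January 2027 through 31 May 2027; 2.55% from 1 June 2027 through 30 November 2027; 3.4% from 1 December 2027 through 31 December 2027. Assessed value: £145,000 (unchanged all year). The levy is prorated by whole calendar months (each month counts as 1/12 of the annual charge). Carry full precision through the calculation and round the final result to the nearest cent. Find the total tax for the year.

£2,984.58

1 January – 31 May 2027: 5 months at 1.2% → £145,000 × 1.2% × 5/12 = £725.0000
1 June – 30 November 2027: 6 months at 2.55% → £145,000 × 2.55% × 6/12 = £1,848.7500
1 December – 31 December 2027: 1 month at 3.4% → £145,000 × 3.4% × 1/12 = £410.8333
Total = £2,984.5833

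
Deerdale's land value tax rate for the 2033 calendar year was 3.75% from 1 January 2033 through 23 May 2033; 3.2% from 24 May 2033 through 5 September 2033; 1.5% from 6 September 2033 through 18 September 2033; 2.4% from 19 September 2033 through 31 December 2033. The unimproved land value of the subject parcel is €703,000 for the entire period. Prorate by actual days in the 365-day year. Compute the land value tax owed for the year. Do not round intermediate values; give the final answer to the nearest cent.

€21,982.71

1 January – 23 May 2033: 143 days at 3.75% → €703,000 × 3.75% × 143/365 = €10,328.3219
24 May – 5 September 2033: 105 days at 3.2% → €703,000 × 3.2% × 105/365 = €6,471.4521
6 September – 18 September 2033: 13 days at 1.5% → €703,000 × 1.5% × 13/365 = €375.5753
19 September – 31 December 2033: 104 days at 2.4% → €703,000 × 2.4% × 104/365 = €4,807.3644
Total = €21,982.7137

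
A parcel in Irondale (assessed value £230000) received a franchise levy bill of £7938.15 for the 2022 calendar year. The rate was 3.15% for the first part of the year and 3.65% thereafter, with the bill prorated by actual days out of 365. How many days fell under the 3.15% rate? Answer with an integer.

Let d = days at the first rate; then 365 − d days at the second rate.
£230000 × [3.15%·d + 3.65%·(365−d)] / 365 = £7938.15
Solving gives d = 145, so the new rate took effect on May 26, 2022.

145 days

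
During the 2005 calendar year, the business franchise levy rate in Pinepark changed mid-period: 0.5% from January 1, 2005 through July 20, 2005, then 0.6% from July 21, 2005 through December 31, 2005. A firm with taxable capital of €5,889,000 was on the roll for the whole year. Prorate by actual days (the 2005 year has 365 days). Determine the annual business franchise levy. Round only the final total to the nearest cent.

€32,091.02

January 1 – July 20, 2005: 201 days at 0.5% → €5,889,000 × 0.5% × 201/365 = €16,214.9178
July 21 – December 31, 2005: 164 days at 0.6% → €5,889,000 × 0.6% × 164/365 = €15,876.0986
Total = €32,091.0164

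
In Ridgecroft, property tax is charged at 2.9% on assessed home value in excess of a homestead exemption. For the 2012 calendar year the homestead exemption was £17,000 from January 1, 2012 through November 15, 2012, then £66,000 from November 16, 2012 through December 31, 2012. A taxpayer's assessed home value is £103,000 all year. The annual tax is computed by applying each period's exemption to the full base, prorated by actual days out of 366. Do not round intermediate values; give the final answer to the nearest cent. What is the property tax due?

£2,315.40

January 1 – November 15, 2012: 320 days, exemption £17,000 → (£103,000 − £17,000) × 2.9% × 320/366 = £2,180.5464
November 16 – December 31, 2012: 46 days, exemption £66,000 → (£103,000 − £66,000) × 2.9% × 46/366 = £134.8579
Total = £2,315.4044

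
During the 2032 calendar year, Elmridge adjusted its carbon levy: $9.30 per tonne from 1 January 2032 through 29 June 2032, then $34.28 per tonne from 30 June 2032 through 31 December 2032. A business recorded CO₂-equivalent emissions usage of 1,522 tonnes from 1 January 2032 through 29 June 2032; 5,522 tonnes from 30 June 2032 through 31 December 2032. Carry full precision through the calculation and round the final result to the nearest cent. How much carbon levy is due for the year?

$203448.76

1 January – 29 June 2032: 1,522 tonnes at $9.30/tonne → $14154.60
30 June – 31 December 2032: 5,522 tonnes at $34.28/tonne → $189294.16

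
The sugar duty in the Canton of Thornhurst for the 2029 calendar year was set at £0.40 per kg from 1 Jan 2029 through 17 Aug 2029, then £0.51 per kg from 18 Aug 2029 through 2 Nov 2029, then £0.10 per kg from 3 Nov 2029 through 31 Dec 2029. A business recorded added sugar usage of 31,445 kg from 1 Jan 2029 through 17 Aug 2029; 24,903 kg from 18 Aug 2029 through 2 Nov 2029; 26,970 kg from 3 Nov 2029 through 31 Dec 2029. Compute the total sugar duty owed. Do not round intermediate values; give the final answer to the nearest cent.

£27,975.53

1 Jan – 17 Aug 2029: 31,445 kg at £0.40/kg → £12,578.00
18 Aug – 2 Nov 2029: 24,903 kg at £0.51/kg → £12,700.53
3 Nov – 31 Dec 2029: 26,970 kg at £0.10/kg → £2,697.00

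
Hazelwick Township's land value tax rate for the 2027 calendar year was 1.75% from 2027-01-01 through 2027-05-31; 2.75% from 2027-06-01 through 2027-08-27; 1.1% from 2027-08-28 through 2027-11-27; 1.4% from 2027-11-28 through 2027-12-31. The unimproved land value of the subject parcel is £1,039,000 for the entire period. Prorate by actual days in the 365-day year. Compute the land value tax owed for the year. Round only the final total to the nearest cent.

£18,646.49

2027-01-01 to 2027-05-31: 151 days at 1.75% → £1,039,000 × 1.75% × 151/365 = £7,522.0753
2027-06-01 to 2027-08-27: 88 days at 2.75% → £1,039,000 × 2.75% × 88/365 = £6,888.7123
2027-08-28 to 2027-11-27: 92 days at 1.1% → £1,039,000 × 1.1% × 92/365 = £2,880.7342
2027-11-28 to 2027-12-31: 34 days at 1.4% → £1,039,000 × 1.4% × 34/365 = £1,354.9699
Total = £18,646.4918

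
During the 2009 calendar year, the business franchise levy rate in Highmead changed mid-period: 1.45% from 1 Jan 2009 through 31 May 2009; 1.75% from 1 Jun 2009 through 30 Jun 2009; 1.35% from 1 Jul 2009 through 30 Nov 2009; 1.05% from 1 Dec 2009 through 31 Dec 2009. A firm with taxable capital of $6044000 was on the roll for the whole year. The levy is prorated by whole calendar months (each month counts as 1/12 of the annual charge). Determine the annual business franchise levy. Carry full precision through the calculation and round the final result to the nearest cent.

$84616.00

1 Jan – 31 May 2009: 5 months at 1.45% → $6044000 × 1.45% × 5/12 = $36515.8333
1 Jun – 30 Jun 2009: 1 month at 1.75% → $6044000 × 1.75% × 1/12 = $8814.1667
1 Jul – 30 Nov 2009: 5 months at 1.35% → $6044000 × 1.35% × 5/12 = $33997.5000
1 Dec – 31 Dec 2009: 1 month at 1.05% → $6044000 × 1.05% × 1/12 = $5288.5000
Total = $84616.0000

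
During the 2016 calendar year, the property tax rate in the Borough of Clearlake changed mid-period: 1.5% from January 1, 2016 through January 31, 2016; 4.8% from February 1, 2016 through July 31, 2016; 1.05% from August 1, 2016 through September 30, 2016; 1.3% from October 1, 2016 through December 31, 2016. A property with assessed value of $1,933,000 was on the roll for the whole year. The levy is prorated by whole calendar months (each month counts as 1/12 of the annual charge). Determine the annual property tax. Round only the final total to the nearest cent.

$58,473.25

January 1 – January 31, 2016: 1 month at 1.5% → $1,933,000 × 1.5% × 1/12 = $2,416.2500
February 1 – July 31, 2016: 6 months at 4.8% → $1,933,000 × 4.8% × 6/12 = $46,392.0000
August 1 – September 30, 2016: 2 months at 1.05% → $1,933,000 × 1.05% × 2/12 = $3,382.7500
October 1 – December 31, 2016: 3 months at 1.3% → $1,933,000 × 1.3% × 3/12 = $6,282.2500
Total = $58,473.2500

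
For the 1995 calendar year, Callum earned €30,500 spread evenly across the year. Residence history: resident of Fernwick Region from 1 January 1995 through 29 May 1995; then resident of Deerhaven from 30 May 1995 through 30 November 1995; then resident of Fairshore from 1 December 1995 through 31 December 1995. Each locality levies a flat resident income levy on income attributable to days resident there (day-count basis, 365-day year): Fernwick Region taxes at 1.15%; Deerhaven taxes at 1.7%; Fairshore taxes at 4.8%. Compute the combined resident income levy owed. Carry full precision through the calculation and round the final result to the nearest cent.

€530.32

Fernwick Region, 1 January – 29 May 1995: 149 days → €30,500 × 1.15% × 149/365 = €143.1829
Deerhaven, 30 May – 30 November 1995: 185 days → €30,500 × 1.7% × 185/365 = €262.8014
Fairshore, 1 December – 31 December 1995: 31 days → €30,500 × 4.8% × 31/365 = €124.3397
Total = €530.3240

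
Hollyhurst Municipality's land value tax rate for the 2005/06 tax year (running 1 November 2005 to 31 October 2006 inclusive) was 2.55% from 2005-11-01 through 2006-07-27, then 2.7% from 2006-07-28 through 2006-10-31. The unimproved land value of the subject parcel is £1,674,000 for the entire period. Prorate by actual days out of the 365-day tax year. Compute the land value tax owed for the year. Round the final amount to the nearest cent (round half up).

£43,347.43

2005-11-01 to 2006-07-27: 269 days at 2.55% → £1,674,000 × 2.55% × 269/365 = £31,459.7342
2006-07-28 to 2006-10-31: 96 days at 2.7% → £1,674,000 × 2.7% × 96/365 = £11,887.6932
Total = £43,347.4274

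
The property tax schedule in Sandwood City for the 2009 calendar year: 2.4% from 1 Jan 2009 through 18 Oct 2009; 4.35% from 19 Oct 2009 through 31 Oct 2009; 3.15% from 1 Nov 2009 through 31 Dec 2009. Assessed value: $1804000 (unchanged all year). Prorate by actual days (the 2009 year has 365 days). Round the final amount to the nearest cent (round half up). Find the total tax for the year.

$46810.09

1 Jan – 18 Oct 2009: 291 days at 2.4% → $1804000 × 2.4% × 291/365 = $34518.1808
19 Oct – 31 Oct 2009: 13 days at 4.35% → $1804000 × 4.35% × 13/365 = $2794.9644
1 Nov – 31 Dec 2009: 61 days at 3.15% → $1804000 × 3.15% × 61/365 = $9496.9479
Total = $46810.0932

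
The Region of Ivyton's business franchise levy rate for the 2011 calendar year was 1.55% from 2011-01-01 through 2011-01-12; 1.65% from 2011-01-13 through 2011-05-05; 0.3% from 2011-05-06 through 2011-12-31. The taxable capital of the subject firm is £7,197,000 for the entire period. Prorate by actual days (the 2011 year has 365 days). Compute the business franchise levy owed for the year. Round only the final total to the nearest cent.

2011-01-01 to 2011-01-12: 12 days at 1.55% → £7,197,000 × 1.55% × 12/365 = £3,667.5123
2011-01-13 to 2011-05-05: 113 days at 1.65% → £7,197,000 × 1.65% × 113/365 = £36,763.8534
2011-05-06 to 2011-12-31: 240 days at 0.3% → £7,197,000 × 0.3% × 240/365 = £14,196.8219
Total = £54,628.1877

£54,628.19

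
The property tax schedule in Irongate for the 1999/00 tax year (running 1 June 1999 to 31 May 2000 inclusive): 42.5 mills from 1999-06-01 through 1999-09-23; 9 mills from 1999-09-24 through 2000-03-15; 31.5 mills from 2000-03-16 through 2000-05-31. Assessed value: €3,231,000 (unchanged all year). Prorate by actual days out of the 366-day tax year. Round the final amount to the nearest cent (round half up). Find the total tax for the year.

1999-06-01 to 1999-09-23: 115 days at 42.5 mills → €3,231,000 × 4.25% × 115/366 = €43,146.2090
1999-09-24 to 2000-03-15: 174 days at 9 mills → €3,231,000 × 0.9% × 174/366 = €13,824.4426
2000-03-16 to 2000-05-31: 77 days at 31.5 mills → €3,231,000 × 3.15% × 77/366 = €21,411.9959
Total = €78,382.6475

€78,382.65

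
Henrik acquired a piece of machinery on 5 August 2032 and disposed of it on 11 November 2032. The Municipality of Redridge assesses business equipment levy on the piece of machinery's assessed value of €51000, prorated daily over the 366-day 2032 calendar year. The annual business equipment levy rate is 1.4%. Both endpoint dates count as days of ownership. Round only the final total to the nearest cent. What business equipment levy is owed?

€193.13

Days held (5 August – 11 November 2032): 99 out of 366
Tax = €51000 × 1.4% × 99/366 = €193.1311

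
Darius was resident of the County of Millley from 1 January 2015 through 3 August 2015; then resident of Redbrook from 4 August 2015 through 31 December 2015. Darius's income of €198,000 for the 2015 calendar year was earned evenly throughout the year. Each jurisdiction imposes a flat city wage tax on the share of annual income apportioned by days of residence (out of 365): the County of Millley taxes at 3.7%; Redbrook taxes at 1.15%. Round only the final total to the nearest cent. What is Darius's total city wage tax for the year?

The County of Millley, 1 January – 3 August 2015: 215 days → €198,000 × 3.7% × 215/365 = €4,315.3151
Redbrook, 4 August – 31 December 2015: 150 days → €198,000 × 1.15% × 150/365 = €935.7534
Total = €5,251.0685

€5,251.07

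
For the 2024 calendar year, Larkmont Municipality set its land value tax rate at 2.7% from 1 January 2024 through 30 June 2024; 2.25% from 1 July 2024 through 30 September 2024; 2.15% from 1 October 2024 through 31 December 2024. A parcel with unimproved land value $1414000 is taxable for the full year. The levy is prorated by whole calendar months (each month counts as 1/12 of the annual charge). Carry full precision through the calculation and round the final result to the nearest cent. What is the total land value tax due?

$34643.00

1 January – 30 June 2024: 6 months at 2.7% → $1414000 × 2.7% × 6/12 = $19089.0000
1 July – 30 September 2024: 3 months at 2.25% → $1414000 × 2.25% × 3/12 = $7953.7500
1 October – 31 December 2024: 3 months at 2.15% → $1414000 × 2.15% × 3/12 = $7600.2500
Total = $34643.0000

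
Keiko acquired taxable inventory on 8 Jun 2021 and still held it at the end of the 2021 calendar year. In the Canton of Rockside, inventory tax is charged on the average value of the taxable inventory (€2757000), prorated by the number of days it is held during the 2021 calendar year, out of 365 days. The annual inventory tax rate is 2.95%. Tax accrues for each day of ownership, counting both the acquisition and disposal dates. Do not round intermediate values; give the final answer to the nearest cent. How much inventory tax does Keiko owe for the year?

Days held (8 Jun – 31 Dec 2021): 207 out of 365
Tax = €2757000 × 2.95% × 207/365 = €46124.9877

€46124.99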